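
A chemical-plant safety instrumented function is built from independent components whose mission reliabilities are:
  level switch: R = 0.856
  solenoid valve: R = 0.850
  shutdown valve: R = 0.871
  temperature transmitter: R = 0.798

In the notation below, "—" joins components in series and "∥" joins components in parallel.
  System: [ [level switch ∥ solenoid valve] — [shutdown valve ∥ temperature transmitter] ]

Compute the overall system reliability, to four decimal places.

Parallel (level switch and solenoid valve): 1 − (1 − 0.856000)(1 − 0.850000) = 0.978400
Parallel (shutdown valve and temperature transmitter): 1 − (1 − 0.871000)(1 − 0.798000) = 0.973942
Series ([0.978400] and [0.973942]): 0.978400 × 0.973942 = 0.9529

0.9529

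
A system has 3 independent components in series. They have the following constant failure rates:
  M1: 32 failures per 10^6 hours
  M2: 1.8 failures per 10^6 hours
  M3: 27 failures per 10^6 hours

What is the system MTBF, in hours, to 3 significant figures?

16400

Series of exponential components: λ_sys = Σ λ_i
λ_sys = 0.000032 + 0.0000018 + 0.000027 = 6.0800e-05 /h
MTBF = 1 / λ_sys = 16400 h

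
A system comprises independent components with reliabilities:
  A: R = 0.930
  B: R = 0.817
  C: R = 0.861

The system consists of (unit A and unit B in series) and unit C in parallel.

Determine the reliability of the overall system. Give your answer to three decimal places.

Series (A and B): 0.93000 × 0.81700 = 0.75981
Parallel ([0.75981] and C): 1 − (1 − 0.75981)(1 − 0.86100) = 0.967

0.967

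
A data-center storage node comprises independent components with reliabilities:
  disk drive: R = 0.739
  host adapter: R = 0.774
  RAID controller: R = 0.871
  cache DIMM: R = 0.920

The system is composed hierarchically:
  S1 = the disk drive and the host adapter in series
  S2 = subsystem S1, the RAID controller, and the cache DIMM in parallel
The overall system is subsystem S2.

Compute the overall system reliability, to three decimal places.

0.996

Series (disk drive and host adapter): 0.73900 × 0.77400 = 0.57199
Parallel ([0.57199], RAID controller, and cache DIMM): 1 − (1 − 0.57199)(1 − 0.87100)(1 − 0.92000) = 0.996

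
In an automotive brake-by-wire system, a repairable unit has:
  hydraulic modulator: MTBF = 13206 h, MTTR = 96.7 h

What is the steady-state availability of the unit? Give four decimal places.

0.9927

A(hydraulic modulator) = MTBF/(MTBF+MTTR) = 13206/(13206+96.7) = 0.9927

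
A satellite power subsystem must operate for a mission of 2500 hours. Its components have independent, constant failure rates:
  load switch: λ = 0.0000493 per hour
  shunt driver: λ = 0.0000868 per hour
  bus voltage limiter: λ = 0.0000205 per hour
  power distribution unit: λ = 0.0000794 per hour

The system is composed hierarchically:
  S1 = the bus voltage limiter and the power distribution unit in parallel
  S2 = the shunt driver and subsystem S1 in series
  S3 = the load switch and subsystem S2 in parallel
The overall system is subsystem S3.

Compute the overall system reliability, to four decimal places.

0.9765

R(load switch) = exp(−0.0000493 × 2500) = 0.884043
R(shunt driver) = exp(−0.0000868 × 2500) = 0.804930
R(bus voltage limiter) = exp(−0.0000205 × 2500) = 0.950041
R(power distribution unit) = exp(−0.0000794 × 2500) = 0.819960
Parallel (bus voltage limiter and power distribution unit): 1 − (1 − 0.950041)(1 − 0.819960) = 0.991005
Series (shunt driver and [0.991005]): 0.804930 × 0.991005 = 0.797690
Parallel (load switch and [0.797690]): 1 − (1 − 0.884043)(1 − 0.797690) = 0.9765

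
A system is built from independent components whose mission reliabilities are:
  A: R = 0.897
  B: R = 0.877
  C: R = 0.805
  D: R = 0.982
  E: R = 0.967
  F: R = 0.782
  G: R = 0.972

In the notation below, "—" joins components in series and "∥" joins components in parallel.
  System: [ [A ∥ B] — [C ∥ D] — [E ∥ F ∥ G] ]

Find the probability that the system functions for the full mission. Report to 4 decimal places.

0.9837

Parallel (A and B): 1 − (1 − 0.897000)(1 − 0.877000) = 0.987331
Parallel (C and D): 1 − (1 − 0.805000)(1 − 0.982000) = 0.996490
Parallel (E, F, and G): 1 − (1 − 0.967000)(1 − 0.782000)(1 − 0.972000) = 0.999799
Series ([0.987331], [0.996490], and [0.999799]): 0.987331 × 0.996490 × 0.999799 = 0.9837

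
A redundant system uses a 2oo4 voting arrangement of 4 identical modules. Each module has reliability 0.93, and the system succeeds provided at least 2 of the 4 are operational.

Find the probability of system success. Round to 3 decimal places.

0.999

R = Σ_{i=2}^{4} C(4,i) p^i (1−p)^{4−i} with p = 0.93
C(4,2)·0.93^2·0.07^2 = 0.02543
C(4,3)·0.93^3·0.07^1 = 0.22522
C(4,4)·0.93^4·0.07^0 = 0.74805
Sum = 0.999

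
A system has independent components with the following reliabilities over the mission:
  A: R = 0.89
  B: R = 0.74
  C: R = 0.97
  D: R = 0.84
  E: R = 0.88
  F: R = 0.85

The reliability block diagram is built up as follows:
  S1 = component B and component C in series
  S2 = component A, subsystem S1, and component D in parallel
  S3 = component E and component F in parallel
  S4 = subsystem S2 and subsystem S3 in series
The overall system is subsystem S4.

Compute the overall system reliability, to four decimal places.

0.9771

Series (B and C): 0.740000 × 0.970000 = 0.717800
Parallel (A, [0.717800], and D): 1 − (1 − 0.890000)(1 − 0.717800)(1 − 0.840000) = 0.995033
Parallel (E and F): 1 − (1 − 0.880000)(1 − 0.850000) = 0.982000
Series ([0.995033] and [0.982000]): 0.995033 × 0.982000 = 0.9771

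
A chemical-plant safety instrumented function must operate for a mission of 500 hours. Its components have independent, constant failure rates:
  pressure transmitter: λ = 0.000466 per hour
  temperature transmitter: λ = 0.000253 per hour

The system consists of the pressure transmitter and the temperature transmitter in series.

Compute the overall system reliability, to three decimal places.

R(pressure transmitter) = exp(−0.000466 × 500) = 0.79215
R(temperature transmitter) = exp(−0.000253 × 500) = 0.88117
Series (pressure transmitter and temperature transmitter): 0.79215 × 0.88117 = 0.698

0.698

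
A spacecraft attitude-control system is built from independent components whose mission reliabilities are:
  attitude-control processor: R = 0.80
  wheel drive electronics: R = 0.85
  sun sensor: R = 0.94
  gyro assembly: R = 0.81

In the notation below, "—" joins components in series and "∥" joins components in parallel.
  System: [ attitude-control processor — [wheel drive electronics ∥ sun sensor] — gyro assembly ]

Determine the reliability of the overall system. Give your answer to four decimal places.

0.6422

Parallel (wheel drive electronics and sun sensor): 1 − (1 − 0.850000)(1 − 0.940000) = 0.991000
Series (attitude-control processor, [0.991000], and gyro assembly): 0.800000 × 0.991000 × 0.810000 = 0.6422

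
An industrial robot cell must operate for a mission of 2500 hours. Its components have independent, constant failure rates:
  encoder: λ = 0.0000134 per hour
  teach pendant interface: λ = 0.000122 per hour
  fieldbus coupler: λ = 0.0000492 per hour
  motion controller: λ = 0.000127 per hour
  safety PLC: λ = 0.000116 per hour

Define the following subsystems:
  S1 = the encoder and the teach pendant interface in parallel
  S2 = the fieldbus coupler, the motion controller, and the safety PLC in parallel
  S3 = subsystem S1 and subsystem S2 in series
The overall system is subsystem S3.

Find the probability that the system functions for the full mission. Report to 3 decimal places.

R(encoder) = exp(−0.0000134 × 2500) = 0.96705
R(teach pendant interface) = exp(−0.000122 × 2500) = 0.73712
R(fieldbus coupler) = exp(−0.0000492 × 2500) = 0.88426
R(motion controller) = exp(−0.000127 × 2500) = 0.72797
R(safety PLC) = exp(−0.000116 × 2500) = 0.74826
Parallel (encoder and teach pendant interface): 1 − (1 − 0.96705)(1 − 0.73712) = 0.99134
Parallel (fieldbus coupler, motion controller, and safety PLC): 1 − (1 − 0.88426)(1 − 0.72797)(1 − 0.74826) = 0.99207
Series ([0.99134] and [0.99207]): 0.99134 × 0.99207 = 0.983

0.983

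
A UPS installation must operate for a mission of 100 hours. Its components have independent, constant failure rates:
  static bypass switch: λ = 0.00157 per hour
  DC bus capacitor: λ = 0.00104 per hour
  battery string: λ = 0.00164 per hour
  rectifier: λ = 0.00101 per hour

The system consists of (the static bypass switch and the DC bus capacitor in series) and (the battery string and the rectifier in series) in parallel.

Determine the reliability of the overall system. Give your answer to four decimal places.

0.9465

R(static bypass switch) = exp(−0.00157 × 100) = 0.854704
R(DC bus capacitor) = exp(−0.00104 × 100) = 0.901225
R(battery string) = exp(−0.00164 × 100) = 0.848742
R(rectifier) = exp(−0.00101 × 100) = 0.903933
Series (static bypass switch and DC bus capacitor): 0.854704 × 0.901225 = 0.770281
Series (battery string and rectifier): 0.848742 × 0.903933 = 0.767206
Parallel ([0.770281] and [0.767206]): 1 − (1 − 0.770281)(1 − 0.767206) = 0.9465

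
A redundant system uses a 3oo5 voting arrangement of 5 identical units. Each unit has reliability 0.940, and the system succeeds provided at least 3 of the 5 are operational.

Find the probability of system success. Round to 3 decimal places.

R = Σ_{i=3}^{5} C(5,i) p^i (1−p)^{5−i} with p = 0.940
C(5,3)·0.940^3·0.060^2 = 0.02990
C(5,4)·0.940^4·0.060^1 = 0.23422
C(5,5)·0.940^5·0.060^0 = 0.73390
Sum = 0.998

0.998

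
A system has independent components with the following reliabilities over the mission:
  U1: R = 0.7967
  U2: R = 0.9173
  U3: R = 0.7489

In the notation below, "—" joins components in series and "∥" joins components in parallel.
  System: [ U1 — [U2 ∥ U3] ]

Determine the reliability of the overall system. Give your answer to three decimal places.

0.780

Parallel (U2 and U3): 1 − (1 − 0.91730)(1 − 0.74890) = 0.97923
Series (U1 and [0.97923]): 0.79670 × 0.97923 = 0.780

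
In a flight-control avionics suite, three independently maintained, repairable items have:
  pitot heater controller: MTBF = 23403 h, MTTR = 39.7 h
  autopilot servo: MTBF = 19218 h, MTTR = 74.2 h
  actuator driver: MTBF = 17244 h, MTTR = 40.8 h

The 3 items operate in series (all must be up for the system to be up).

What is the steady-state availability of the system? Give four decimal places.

0.9921

A(pitot heater controller) = MTBF/(MTBF+MTTR) = 23403/(23403+39.7) = 0.998307
A(autopilot servo) = MTBF/(MTBF+MTTR) = 19218/(19218+74.2) = 0.996154
A(actuator driver) = MTBF/(MTBF+MTTR) = 17244/(17244+40.8) = 0.997640
Series availability: 0.998307 × 0.996154 × 0.997640 = 0.9921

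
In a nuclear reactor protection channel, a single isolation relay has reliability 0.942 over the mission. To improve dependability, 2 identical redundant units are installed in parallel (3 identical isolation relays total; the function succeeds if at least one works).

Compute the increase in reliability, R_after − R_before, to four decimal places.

0.0578

R_before = 0.942
R_after = 1 − (1 − 0.942)^3 = 0.9998
ΔR = 0.9998 − 0.942 = 0.0578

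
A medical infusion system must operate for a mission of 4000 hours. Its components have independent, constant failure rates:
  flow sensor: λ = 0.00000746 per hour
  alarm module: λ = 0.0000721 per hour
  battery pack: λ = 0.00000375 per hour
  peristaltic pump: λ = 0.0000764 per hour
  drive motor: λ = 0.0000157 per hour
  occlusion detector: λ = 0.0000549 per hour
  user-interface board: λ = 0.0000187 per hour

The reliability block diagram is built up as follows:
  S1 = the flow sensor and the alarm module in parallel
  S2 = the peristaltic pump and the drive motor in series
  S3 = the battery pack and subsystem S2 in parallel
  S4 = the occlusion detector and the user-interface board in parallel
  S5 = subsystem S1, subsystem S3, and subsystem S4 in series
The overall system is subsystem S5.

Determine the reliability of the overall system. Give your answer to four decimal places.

R(flow sensor) = exp(−0.00000746 × 4000) = 0.970601
R(alarm module) = exp(−0.0000721 × 4000) = 0.749462
R(battery pack) = exp(−0.00000375 × 4000) = 0.985112
R(peristaltic pump) = exp(−0.0000764 × 4000) = 0.736681
R(drive motor) = exp(−0.0000157 × 4000) = 0.939131
R(occlusion detector) = exp(−0.0000549 × 4000) = 0.802840
R(user-interface board) = exp(−0.0000187 × 4000) = 0.927929
Parallel (flow sensor and alarm module): 1 − (1 − 0.970601)(1 − 0.749462) = 0.992634
Series (peristaltic pump and drive motor): 0.736681 × 0.939131 = 0.691840
Parallel (battery pack and [0.691840]): 1 − (1 − 0.985112)(1 − 0.691840) = 0.995412
Parallel (occlusion detector and user-interface board): 1 − (1 − 0.802840)(1 − 0.927929) = 0.985790
Series ([0.992634], [0.995412], and [0.985790]): 0.992634 × 0.995412 × 0.985790 = 0.9740

0.9740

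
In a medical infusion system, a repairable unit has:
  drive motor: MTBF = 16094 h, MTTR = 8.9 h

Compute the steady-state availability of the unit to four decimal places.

A(drive motor) = MTBF/(MTBF+MTTR) = 16094/(16094+8.9) = 0.9994

0.9994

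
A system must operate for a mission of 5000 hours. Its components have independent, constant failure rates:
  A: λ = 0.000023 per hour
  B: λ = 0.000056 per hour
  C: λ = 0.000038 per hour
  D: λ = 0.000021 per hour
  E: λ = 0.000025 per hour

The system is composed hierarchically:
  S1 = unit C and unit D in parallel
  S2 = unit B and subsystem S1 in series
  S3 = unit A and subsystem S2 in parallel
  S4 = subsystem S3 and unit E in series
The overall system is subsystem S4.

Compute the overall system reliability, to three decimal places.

0.858

R(A) = exp(−0.000023 × 5000) = 0.89137
R(B) = exp(−0.000056 × 5000) = 0.75578
R(C) = exp(−0.000038 × 5000) = 0.82696
R(D) = exp(−0.000021 × 5000) = 0.90032
R(E) = exp(−0.000025 × 5000) = 0.88250
Parallel (C and D): 1 − (1 − 0.82696)(1 − 0.90032) = 0.98275
Series (B and [0.98275]): 0.75578 × 0.98275 = 0.74274
Parallel (A and [0.74274]): 1 − (1 − 0.89137)(1 − 0.74274) = 0.97205
Series ([0.97205] and E): 0.97205 × 0.88250 = 0.858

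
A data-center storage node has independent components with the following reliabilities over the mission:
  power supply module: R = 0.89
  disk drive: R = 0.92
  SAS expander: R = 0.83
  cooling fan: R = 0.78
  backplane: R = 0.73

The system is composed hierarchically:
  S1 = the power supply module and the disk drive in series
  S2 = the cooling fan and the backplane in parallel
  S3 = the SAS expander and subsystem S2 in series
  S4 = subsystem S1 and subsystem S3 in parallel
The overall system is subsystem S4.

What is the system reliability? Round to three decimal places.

0.960

Series (power supply module and disk drive): 0.89000 × 0.92000 = 0.81880
Parallel (cooling fan and backplane): 1 − (1 − 0.78000)(1 − 0.73000) = 0.94060
Series (SAS expander and [0.94060]): 0.83000 × 0.94060 = 0.78070
Parallel ([0.81880] and [0.78070]): 1 − (1 − 0.81880)(1 − 0.78070) = 0.960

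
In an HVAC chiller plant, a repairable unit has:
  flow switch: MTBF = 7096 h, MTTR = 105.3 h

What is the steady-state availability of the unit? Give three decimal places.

A(flow switch) = MTBF/(MTBF+MTTR) = 7096/(7096+105.3) = 0.985

0.985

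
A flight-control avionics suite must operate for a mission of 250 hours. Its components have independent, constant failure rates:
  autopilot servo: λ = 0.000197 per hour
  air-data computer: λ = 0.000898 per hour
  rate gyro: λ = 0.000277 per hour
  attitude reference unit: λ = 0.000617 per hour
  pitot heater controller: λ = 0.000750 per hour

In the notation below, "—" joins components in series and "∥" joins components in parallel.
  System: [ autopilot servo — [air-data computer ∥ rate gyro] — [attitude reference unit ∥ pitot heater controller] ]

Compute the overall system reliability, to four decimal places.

0.9162

R(autopilot servo) = exp(−0.000197 × 250) = 0.951943
R(air-data computer) = exp(−0.000898 × 250) = 0.798916
R(rate gyro) = exp(−0.000277 × 250) = 0.933093
R(attitude reference unit) = exp(−0.000617 × 250) = 0.857058
R(pitot heater controller) = exp(−0.000750 × 250) = 0.829029
Parallel (air-data computer and rate gyro): 1 − (1 − 0.798916)(1 − 0.933093) = 0.986546
Parallel (attitude reference unit and pitot heater controller): 1 − (1 − 0.857058)(1 − 0.829029) = 0.975561
Series (autopilot servo, [0.986546], and [0.975561]): 0.951943 × 0.986546 × 0.975561 = 0.9162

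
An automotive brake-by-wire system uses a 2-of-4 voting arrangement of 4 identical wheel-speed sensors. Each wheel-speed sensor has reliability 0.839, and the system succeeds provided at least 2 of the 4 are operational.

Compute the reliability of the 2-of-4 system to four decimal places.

0.9853

R = Σ_{i=2}^{4} C(4,i) p^i (1−p)^{4−i} with p = 0.839
C(4,2)·0.839^2·0.161^2 = 0.109478
C(4,3)·0.839^3·0.161^1 = 0.380340
C(4,4)·0.839^4·0.161^0 = 0.495505
Sum = 0.9853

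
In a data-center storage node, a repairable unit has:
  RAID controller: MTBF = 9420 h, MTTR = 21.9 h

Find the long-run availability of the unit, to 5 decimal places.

A(RAID controller) = MTBF/(MTBF+MTTR) = 9420/(9420+21.9) = 0.99768

0.99768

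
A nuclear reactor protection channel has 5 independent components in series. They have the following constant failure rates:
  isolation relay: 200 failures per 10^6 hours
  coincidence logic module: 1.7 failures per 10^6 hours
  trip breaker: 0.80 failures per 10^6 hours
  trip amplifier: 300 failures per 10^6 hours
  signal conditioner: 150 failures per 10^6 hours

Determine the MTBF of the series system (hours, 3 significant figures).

1530

Series of exponential components: λ_sys = Σ λ_i
λ_sys = 0.00020 + 0.0000017 + 0.00000080 + 0.00030 + 0.00015 = 6.5250e-04 /h
MTBF = 1 / λ_sys = 1530 h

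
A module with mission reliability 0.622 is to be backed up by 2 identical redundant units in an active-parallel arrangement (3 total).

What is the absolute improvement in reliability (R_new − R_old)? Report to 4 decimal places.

0.3240

R_before = 0.622
R_after = 1 − (1 − 0.622)^3 = 0.9460
ΔR = 0.9460 − 0.622 = 0.3240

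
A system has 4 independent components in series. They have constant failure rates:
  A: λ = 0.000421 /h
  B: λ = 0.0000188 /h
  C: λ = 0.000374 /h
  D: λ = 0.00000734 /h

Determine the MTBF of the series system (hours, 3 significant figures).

1220

Series of exponential components: λ_sys = Σ λ_i
λ_sys = 0.000421 + 0.0000188 + 0.000374 + 0.00000734 = 8.2114e-04 /h
MTBF = 1 / λ_sys = 1220 h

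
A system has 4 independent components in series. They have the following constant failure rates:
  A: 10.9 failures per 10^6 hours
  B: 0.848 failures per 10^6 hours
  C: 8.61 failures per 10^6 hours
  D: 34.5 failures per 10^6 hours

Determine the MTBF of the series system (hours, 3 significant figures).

Series of exponential components: λ_sys = Σ λ_i
λ_sys = 0.0000109 + 0.000000848 + 0.00000861 + 0.0000345 = 5.4858e-05 /h
MTBF = 1 / λ_sys = 18200 h

18200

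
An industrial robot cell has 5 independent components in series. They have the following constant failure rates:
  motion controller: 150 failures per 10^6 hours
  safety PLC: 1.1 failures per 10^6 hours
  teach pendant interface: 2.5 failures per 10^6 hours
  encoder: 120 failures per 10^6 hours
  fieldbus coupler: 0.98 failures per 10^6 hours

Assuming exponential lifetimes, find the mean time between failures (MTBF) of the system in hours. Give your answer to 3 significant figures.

3640

Series of exponential components: λ_sys = Σ λ_i
λ_sys = 0.00015 + 0.0000011 + 0.0000025 + 0.00012 + 0.00000098 = 2.7458e-04 /h
MTBF = 1 / λ_sys = 3640 h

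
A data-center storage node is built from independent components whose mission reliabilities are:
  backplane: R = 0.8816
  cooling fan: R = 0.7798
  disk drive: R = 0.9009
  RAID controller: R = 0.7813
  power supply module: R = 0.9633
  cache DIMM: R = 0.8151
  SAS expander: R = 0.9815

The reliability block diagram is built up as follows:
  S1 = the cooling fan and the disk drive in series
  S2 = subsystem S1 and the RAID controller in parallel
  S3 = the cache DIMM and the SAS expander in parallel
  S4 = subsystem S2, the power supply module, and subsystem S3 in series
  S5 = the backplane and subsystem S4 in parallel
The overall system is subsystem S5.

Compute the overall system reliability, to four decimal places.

0.9879

Series (cooling fan and disk drive): 0.779800 × 0.900900 = 0.702522
Parallel ([0.702522] and RAID controller): 1 − (1 − 0.702522)(1 − 0.781300) = 0.934942
Parallel (cache DIMM and SAS expander): 1 − (1 − 0.815100)(1 − 0.981500) = 0.996579
Series ([0.934942], power supply module, and [0.996579]): 0.934942 × 0.963300 × 0.996579 = 0.897549
Parallel (backplane and [0.897549]): 1 − (1 − 0.881600)(1 − 0.897549) = 0.9879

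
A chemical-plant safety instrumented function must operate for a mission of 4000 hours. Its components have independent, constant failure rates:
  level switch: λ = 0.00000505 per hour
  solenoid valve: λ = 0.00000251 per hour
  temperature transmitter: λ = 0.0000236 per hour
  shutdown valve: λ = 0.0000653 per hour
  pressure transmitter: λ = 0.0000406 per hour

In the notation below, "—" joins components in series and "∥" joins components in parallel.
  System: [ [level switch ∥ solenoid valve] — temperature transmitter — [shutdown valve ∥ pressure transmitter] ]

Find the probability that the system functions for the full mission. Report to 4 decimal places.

0.8784

R(level switch) = exp(−0.00000505 × 4000) = 0.980003
R(solenoid valve) = exp(−0.00000251 × 4000) = 0.990010
R(temperature transmitter) = exp(−0.0000236 × 4000) = 0.909919
R(shutdown valve) = exp(−0.0000653 × 4000) = 0.770127
R(pressure transmitter) = exp(−0.0000406 × 4000) = 0.850101
Parallel (level switch and solenoid valve): 1 − (1 − 0.980003)(1 − 0.990010) = 0.999800
Parallel (shutdown valve and pressure transmitter): 1 − (1 − 0.770127)(1 − 0.850101) = 0.965542
Series ([0.999800], temperature transmitter, and [0.965542]): 0.999800 × 0.909919 × 0.965542 = 0.8784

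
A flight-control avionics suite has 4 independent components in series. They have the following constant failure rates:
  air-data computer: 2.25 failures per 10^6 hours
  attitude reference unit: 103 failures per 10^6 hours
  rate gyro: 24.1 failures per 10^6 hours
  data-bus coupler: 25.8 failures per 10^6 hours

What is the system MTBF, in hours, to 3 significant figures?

6450

Series of exponential components: λ_sys = Σ λ_i
λ_sys = 0.00000225 + 0.000103 + 0.0000241 + 0.0000258 = 1.5515e-04 /h
MTBF = 1 / λ_sys = 6450 h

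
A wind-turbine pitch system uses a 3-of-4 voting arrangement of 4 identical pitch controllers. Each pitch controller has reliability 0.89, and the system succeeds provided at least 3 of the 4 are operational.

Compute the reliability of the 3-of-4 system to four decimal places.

R = Σ_{i=3}^{4} C(4,i) p^i (1−p)^{4−i} with p = 0.89
C(4,3)·0.89^3·0.11^1 = 0.310186
C(4,4)·0.89^4·0.11^0 = 0.627422
Sum = 0.9376

0.9376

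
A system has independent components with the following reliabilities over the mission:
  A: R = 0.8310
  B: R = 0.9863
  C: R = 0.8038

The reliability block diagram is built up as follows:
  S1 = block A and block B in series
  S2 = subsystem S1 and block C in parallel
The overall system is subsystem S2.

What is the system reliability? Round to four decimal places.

Series (A and B): 0.831000 × 0.986300 = 0.819615
Parallel ([0.819615] and C): 1 − (1 − 0.819615)(1 − 0.803800) = 0.9646

0.9646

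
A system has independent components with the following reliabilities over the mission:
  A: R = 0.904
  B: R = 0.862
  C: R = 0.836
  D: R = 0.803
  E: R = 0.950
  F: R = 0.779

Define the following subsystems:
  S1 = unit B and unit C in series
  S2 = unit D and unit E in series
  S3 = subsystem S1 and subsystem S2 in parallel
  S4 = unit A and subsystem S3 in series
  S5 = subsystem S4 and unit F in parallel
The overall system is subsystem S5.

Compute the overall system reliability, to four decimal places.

Series (B and C): 0.862000 × 0.836000 = 0.720632
Series (D and E): 0.803000 × 0.950000 = 0.762850
Parallel ([0.720632] and [0.762850]): 1 − (1 − 0.720632)(1 − 0.762850) = 0.933748
Series (A and [0.933748]): 0.904000 × 0.933748 = 0.844108
Parallel ([0.844108] and F): 1 − (1 − 0.844108)(1 − 0.779000) = 0.9655

0.9655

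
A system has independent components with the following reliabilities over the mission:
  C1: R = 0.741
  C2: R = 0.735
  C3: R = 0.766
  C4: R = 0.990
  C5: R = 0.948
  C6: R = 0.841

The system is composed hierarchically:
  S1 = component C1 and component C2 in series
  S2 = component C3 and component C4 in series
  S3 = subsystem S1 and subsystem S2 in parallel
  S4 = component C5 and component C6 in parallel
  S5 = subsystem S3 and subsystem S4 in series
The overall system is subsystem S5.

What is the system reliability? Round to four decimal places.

Series (C1 and C2): 0.741000 × 0.735000 = 0.544635
Series (C3 and C4): 0.766000 × 0.990000 = 0.758340
Parallel ([0.544635] and [0.758340]): 1 − (1 − 0.544635)(1 − 0.758340) = 0.889956
Parallel (C5 and C6): 1 − (1 − 0.948000)(1 − 0.841000) = 0.991732
Series ([0.889956] and [0.991732]): 0.889956 × 0.991732 = 0.8826

0.8826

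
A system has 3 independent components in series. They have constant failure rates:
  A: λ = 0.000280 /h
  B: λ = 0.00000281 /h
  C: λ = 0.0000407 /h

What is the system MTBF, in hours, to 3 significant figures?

Series of exponential components: λ_sys = Σ λ_i
λ_sys = 0.000280 + 0.00000281 + 0.0000407 = 3.2351e-04 /h
MTBF = 1 / λ_sys = 3090 h

3090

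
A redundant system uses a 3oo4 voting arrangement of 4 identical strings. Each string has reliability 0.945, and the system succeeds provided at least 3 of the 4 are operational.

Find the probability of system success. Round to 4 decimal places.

0.9832

R = Σ_{i=3}^{4} C(4,i) p^i (1−p)^{4−i} with p = 0.945
C(4,3)·0.945^3·0.055^1 = 0.185660
C(4,4)·0.945^4·0.055^0 = 0.797494
Sum = 0.9832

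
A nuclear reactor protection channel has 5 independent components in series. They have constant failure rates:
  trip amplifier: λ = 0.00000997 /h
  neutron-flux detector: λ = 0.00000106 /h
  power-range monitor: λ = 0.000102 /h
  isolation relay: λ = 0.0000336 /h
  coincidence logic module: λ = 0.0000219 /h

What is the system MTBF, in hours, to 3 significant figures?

5930

Series of exponential components: λ_sys = Σ λ_i
λ_sys = 0.00000997 + 0.00000106 + 0.000102 + 0.0000336 + 0.0000219 = 1.6853e-04 /h
MTBF = 1 / λ_sys = 5930 h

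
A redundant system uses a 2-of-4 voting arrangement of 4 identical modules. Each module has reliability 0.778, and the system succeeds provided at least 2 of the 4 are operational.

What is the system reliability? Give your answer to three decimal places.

R = Σ_{i=2}^{4} C(4,i) p^i (1−p)^{4−i} with p = 0.778
C(4,2)·0.778^2·0.222^2 = 0.17898
C(4,3)·0.778^3·0.222^1 = 0.41817
C(4,4)·0.778^4·0.222^0 = 0.36637
Sum = 0.964

0.964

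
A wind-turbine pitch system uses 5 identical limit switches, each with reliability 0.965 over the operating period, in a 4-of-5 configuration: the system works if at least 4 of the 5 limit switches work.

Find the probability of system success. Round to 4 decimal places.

R = Σ_{i=4}^{5} C(5,i) p^i (1−p)^{5−i} with p = 0.965
C(5,4)·0.965^4·0.035^1 = 0.151757
C(5,5)·0.965^5·0.035^0 = 0.836829
Sum = 0.9886

0.9886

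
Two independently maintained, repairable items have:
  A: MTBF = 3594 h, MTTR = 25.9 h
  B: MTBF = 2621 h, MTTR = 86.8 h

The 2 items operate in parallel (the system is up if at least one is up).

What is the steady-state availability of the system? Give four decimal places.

0.9998

A(A) = MTBF/(MTBF+MTTR) = 3594/(3594+25.9) = 0.992845
A(B) = MTBF/(MTBF+MTTR) = 2621/(2621+86.8) = 0.967944
Parallel availability: 1 − (1 − 0.992845)(1 − 0.967944) = 0.9998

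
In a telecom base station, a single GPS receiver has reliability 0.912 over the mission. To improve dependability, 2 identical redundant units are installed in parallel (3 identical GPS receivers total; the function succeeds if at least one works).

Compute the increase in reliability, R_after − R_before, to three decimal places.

R_before = 0.912
R_after = 1 − (1 − 0.912)^3 = 0.999
ΔR = 0.999 − 0.912 = 0.087

0.087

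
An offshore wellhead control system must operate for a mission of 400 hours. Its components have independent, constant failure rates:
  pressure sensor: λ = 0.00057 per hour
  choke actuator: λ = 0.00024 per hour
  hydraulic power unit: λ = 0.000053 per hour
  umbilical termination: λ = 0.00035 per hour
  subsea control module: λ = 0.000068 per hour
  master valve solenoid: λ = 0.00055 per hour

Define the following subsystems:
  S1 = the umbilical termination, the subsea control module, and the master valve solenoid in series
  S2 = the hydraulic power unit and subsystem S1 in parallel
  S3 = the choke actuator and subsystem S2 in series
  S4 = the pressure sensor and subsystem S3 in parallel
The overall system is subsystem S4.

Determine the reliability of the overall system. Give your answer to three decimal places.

R(pressure sensor) = exp(−0.00057 × 400) = 0.79612
R(choke actuator) = exp(−0.00024 × 400) = 0.90846
R(hydraulic power unit) = exp(−0.000053 × 400) = 0.97902
R(umbilical termination) = exp(−0.00035 × 400) = 0.86936
R(subsea control module) = exp(−0.000068 × 400) = 0.97317
R(master valve solenoid) = exp(−0.00055 × 400) = 0.80252
Series (umbilical termination, subsea control module, and master valve solenoid): 0.86936 × 0.97317 × 0.80252 = 0.67896
Parallel (hydraulic power unit and [0.67896]): 1 − (1 − 0.97902)(1 − 0.67896) = 0.99326
Series (choke actuator and [0.99326]): 0.90846 × 0.99326 = 0.90234
Parallel (pressure sensor and [0.90234]): 1 − (1 − 0.79612)(1 − 0.90234) = 0.980

0.980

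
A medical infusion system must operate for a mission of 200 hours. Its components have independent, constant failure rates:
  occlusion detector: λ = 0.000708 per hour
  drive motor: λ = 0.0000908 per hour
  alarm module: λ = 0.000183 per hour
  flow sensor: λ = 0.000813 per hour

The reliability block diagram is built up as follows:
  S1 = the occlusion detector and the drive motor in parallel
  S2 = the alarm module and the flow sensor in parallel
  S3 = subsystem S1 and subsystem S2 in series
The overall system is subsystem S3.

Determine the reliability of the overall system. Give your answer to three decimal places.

R(occlusion detector) = exp(−0.000708 × 200) = 0.86797
R(drive motor) = exp(−0.0000908 × 200) = 0.98200
R(alarm module) = exp(−0.000183 × 200) = 0.96406
R(flow sensor) = exp(−0.000813 × 200) = 0.84993
Parallel (occlusion detector and drive motor): 1 − (1 − 0.86797)(1 − 0.98200) = 0.99762
Parallel (alarm module and flow sensor): 1 − (1 − 0.96406)(1 − 0.84993) = 0.99461
Series ([0.99762] and [0.99461]): 0.99762 × 0.99461 = 0.992

0.992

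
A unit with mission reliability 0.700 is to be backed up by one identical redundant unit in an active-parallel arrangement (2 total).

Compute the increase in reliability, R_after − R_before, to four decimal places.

0.2100

R_before = 0.700
R_after = 1 − (1 − 0.700)^2 = 0.9100
ΔR = 0.9100 − 0.700 = 0.2100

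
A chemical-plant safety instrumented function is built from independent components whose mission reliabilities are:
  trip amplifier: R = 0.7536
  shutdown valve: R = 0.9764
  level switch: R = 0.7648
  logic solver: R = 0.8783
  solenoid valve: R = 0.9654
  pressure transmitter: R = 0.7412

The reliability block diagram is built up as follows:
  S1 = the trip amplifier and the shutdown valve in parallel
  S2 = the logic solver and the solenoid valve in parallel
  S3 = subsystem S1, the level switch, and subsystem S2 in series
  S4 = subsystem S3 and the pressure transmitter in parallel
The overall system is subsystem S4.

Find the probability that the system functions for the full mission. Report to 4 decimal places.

Parallel (trip amplifier and shutdown valve): 1 − (1 − 0.753600)(1 − 0.976400) = 0.994185
Parallel (logic solver and solenoid valve): 1 − (1 − 0.878300)(1 − 0.965400) = 0.995789
Series ([0.994185], level switch, and [0.995789]): 0.994185 × 0.764800 × 0.995789 = 0.757151
Parallel ([0.757151] and pressure transmitter): 1 − (1 − 0.757151)(1 − 0.741200) = 0.9372

0.9372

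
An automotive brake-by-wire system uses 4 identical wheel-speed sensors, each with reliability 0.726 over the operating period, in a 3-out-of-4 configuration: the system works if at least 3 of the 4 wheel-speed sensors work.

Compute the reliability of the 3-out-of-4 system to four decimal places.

R = Σ_{i=3}^{4} C(4,i) p^i (1−p)^{4−i} with p = 0.726
C(4,3)·0.726^3·0.274^1 = 0.419392
C(4,4)·0.726^4·0.274^0 = 0.277809
Sum = 0.6972

0.6972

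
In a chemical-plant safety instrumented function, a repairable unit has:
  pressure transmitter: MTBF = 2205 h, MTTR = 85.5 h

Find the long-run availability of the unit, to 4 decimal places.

A(pressure transmitter) = MTBF/(MTBF+MTTR) = 2205/(2205+85.5) = 0.9627

0.9627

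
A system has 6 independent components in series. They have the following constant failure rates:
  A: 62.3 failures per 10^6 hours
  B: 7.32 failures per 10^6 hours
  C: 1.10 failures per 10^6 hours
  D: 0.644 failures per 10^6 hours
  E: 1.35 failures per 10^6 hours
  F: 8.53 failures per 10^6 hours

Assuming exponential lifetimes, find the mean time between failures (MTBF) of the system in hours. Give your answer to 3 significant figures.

Series of exponential components: λ_sys = Σ λ_i
λ_sys = 0.0000623 + 0.00000732 + 0.00000110 + 0.000000644 + 0.00000135 + 0.00000853 = 8.1244e-05 /h
MTBF = 1 / λ_sys = 12300 h

12300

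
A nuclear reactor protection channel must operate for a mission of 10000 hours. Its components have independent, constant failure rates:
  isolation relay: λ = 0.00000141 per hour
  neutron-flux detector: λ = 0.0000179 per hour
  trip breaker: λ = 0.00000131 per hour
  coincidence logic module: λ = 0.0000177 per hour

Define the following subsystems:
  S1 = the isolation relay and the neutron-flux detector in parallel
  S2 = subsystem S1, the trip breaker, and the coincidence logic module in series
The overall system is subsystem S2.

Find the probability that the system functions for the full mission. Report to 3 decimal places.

0.825

R(isolation relay) = exp(−0.00000141 × 10000) = 0.98600
R(neutron-flux detector) = exp(−0.0000179 × 10000) = 0.83611
R(trip breaker) = exp(−0.00000131 × 10000) = 0.98699
R(coincidence logic module) = exp(−0.0000177 × 10000) = 0.83778
Parallel (isolation relay and neutron-flux detector): 1 − (1 − 0.98600)(1 − 0.83611) = 0.99771
Series ([0.99771], trip breaker, and coincidence logic module): 0.99771 × 0.98699 × 0.83778 = 0.825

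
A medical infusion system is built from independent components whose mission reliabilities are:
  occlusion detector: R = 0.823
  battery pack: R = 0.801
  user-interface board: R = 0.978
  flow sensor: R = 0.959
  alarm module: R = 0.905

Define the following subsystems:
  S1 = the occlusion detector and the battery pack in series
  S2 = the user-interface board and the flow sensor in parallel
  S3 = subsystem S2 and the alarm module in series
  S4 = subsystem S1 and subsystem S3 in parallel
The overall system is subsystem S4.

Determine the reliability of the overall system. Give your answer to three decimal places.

0.967

Series (occlusion detector and battery pack): 0.82300 × 0.80100 = 0.65922
Parallel (user-interface board and flow sensor): 1 − (1 − 0.97800)(1 − 0.95900) = 0.99910
Series ([0.99910] and alarm module): 0.99910 × 0.90500 = 0.90419
Parallel ([0.65922] and [0.90419]): 1 − (1 − 0.65922)(1 − 0.90419) = 0.967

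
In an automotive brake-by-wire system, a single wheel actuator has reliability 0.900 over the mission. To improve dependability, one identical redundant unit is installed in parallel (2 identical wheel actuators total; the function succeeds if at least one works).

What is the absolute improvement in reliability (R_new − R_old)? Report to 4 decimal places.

R_before = 0.900
R_after = 1 − (1 − 0.900)^2 = 0.9900
ΔR = 0.9900 − 0.900 = 0.0900

0.0900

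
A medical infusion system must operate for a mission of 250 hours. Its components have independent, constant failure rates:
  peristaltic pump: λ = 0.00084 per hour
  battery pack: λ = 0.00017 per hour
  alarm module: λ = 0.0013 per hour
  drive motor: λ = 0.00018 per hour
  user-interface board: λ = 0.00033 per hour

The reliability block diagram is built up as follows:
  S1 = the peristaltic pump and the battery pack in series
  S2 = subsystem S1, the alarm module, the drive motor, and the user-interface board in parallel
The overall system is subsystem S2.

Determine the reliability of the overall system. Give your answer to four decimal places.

R(peristaltic pump) = exp(−0.00084 × 250) = 0.810584
R(battery pack) = exp(−0.00017 × 250) = 0.958390
R(alarm module) = exp(−0.0013 × 250) = 0.722527
R(drive motor) = exp(−0.00018 × 250) = 0.955997
R(user-interface board) = exp(−0.00033 × 250) = 0.920811
Series (peristaltic pump and battery pack): 0.810584 × 0.958390 = 0.776856
Parallel ([0.776856], alarm module, drive motor, and user-interface board): 1 − (1 − 0.776856)(1 − 0.722527)(1 − 0.955997)(1 − 0.920811) = 0.9998

0.9998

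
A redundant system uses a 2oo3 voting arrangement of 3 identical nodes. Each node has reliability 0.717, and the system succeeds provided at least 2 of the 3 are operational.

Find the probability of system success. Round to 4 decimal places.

0.8051

R = Σ_{i=2}^{3} C(3,i) p^i (1−p)^{3−i} with p = 0.717
C(3,2)·0.717^2·0.283^1 = 0.436462
C(3,3)·0.717^3·0.283^0 = 0.368602
Sum = 0.8051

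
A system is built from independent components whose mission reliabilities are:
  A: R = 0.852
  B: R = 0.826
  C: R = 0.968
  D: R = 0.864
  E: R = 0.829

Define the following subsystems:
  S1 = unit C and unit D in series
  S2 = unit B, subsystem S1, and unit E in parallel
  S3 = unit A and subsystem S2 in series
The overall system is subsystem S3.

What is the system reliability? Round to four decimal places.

Series (C and D): 0.968000 × 0.864000 = 0.836352
Parallel (B, [0.836352], and E): 1 − (1 − 0.826000)(1 − 0.836352)(1 − 0.829000) = 0.995131
Series (A and [0.995131]): 0.852000 × 0.995131 = 0.8479

0.8479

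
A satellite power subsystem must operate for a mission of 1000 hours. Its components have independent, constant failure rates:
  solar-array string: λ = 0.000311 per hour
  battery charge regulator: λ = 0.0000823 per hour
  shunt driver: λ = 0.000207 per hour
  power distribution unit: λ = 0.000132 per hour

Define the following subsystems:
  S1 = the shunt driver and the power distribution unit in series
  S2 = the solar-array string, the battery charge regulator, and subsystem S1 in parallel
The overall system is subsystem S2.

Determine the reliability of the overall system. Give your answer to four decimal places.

0.9939

R(solar-array string) = exp(−0.000311 × 1000) = 0.732714
R(battery charge regulator) = exp(−0.0000823 × 1000) = 0.920996
R(shunt driver) = exp(−0.000207 × 1000) = 0.813020
R(power distribution unit) = exp(−0.000132 × 1000) = 0.876341
Series (shunt driver and power distribution unit): 0.813020 × 0.876341 = 0.712483
Parallel (solar-array string, battery charge regulator, and [0.712483]): 1 − (1 − 0.732714)(1 − 0.920996)(1 − 0.712483) = 0.9939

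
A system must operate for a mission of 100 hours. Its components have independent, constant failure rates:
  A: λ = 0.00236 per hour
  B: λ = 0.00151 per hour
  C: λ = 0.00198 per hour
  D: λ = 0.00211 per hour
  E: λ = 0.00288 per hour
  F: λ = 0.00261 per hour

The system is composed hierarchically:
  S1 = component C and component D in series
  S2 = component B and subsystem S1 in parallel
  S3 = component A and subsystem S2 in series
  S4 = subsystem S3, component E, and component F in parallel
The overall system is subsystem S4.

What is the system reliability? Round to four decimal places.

R(A) = exp(−0.00236 × 100) = 0.789781
R(B) = exp(−0.00151 × 100) = 0.859848
R(C) = exp(−0.00198 × 100) = 0.820370
R(D) = exp(−0.00211 × 100) = 0.809774
R(E) = exp(−0.00288 × 100) = 0.749762
R(F) = exp(−0.00261 × 100) = 0.770281
Series (C and D): 0.820370 × 0.809774 = 0.664314
Parallel (B and [0.664314]): 1 − (1 − 0.859848)(1 − 0.664314) = 0.952953
Series (A and [0.952953]): 0.789781 × 0.952953 = 0.752624
Parallel ([0.752624], E, and F): 1 − (1 − 0.752624)(1 − 0.749762)(1 − 0.770281) = 0.9858

0.9858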